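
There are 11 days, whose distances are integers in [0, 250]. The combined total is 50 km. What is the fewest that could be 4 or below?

1

Each value above 4 is at least 5, contributing at least 5 − 0 = 5 above the floor 0.
The sum exceeds the floor total 0 by 50, so at most ⌊50/5⌋ = 10 exceed 4, and at least 1 are ≤ 4.
Exactly 1 works: 1 value at 0 and 10 at 5 total 50.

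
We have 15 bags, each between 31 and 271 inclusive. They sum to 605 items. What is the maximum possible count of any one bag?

To make one bag as large as possible, make the other 14 as small as possible.
The other 14 contribute at least 14 × 31 = 434, leaving at most 605 − 434 = 171.
Since 171 ≤ 271, this is achievable: one at 171 and 14 at 31.

171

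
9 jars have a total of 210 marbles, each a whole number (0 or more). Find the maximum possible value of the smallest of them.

23

If every one of the 9 were at least 24, the total would be at least 9 × 24 = 216 > 210.
Taking 6 copies of 23 and 3 copies of 24 gives exactly 210, so 23 is attained.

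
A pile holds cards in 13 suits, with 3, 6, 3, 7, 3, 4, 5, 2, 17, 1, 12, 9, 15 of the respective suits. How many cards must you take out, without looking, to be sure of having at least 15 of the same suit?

84

In the worst case you take as many as possible of each suit without reaching 15: 3 + 6 + 3 + 7 + 3 + 4 + 5 + 2 + 14 + 1 + 12 + 9 + 14 = 83.
The next one must give 15 of some suit, so 83 + 1 = 84.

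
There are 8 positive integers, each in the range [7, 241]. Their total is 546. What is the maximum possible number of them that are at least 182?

If k of the values are ≥ 182, the total is ≥ 182k + 7(8 − k).
Setting 182k + 7(8 − k) ≤ 546 gives 175k ≤ 490, so k ≤ 2.
k = 2 is achieved by 2 values at 182 and 6 at 7, total 406; add 140 to one value (staying below 182) to reach 546.

2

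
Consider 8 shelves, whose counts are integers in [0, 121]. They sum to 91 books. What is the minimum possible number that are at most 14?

Let j be the number exceeding 14. Then the total is ≥ 15·j + 0·(8 − j) = 0 + 15j.
So 15j ≤ 91 and j ≤ 6; hence at least 8 − 6 = 2 are ≤ 14.
Exactly 2 works: 2 values at 0 and 6 at 15 total 90; raise one of the low values by 1 (still ≤ 14) to hit 91.

2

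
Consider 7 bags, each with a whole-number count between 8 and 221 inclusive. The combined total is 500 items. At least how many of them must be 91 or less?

Let j be the number exceeding 91. Then the total is ≥ 92·j + 8·(7 − j) = 56 + 84j.
So 84j ≤ 444 and j ≤ 5; hence at least 7 − 5 = 2 are ≤ 91.
Exactly 2 works: 2 values at 8 and 5 at 92 total 476; raise one of the low values by 24 (still ≤ 91) to hit 500.

2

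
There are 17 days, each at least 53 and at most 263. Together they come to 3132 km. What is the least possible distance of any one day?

53

To make one day as small as possible, make the other 16 as large as possible.
The other 16 can take up 16 × 263 = 4208 ≥ 3132 − 53, so one day can sit at its floor of 53.
Achievable: one at 53 and the other 16 totalling 3079, which fits since 16 × 53 ≤ 3079 ≤ 16 × 263.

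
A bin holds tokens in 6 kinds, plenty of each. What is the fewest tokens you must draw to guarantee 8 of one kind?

You could draw 7 of every kind without reaching 8 of any — 42 in all.
One more forces 8 of some kind, so 42 + 1 = 43.

43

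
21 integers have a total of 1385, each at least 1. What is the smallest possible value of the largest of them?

The average is 1385/21 > 65, so not all 21 can be 65 or less; the largest is ≥ 66.
Taking 1 copy of 65 and 20 copies of 66 gives exactly 1385, so 66 is attained.

66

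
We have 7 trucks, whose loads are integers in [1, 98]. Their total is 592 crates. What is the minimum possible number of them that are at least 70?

4

If only k of them are at least 70, the other 7 − k are at most 69, so the total is at most k·98 + (7 − k)·69.
This must reach 592, so k·98 + (7 − k)·69 ≥ 592, giving k ≥ 4.
Exactly 4 works: 4 values at 98 and 3 at 69 total 599; lower one of the high values by 7 (still ≥ 70) to hit 592.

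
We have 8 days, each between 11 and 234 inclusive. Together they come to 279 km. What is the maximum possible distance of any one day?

202

Maximizing one value means minimizing the remaining 7.
The other 7 contribute at least 7 × 11 = 77, leaving at most 279 − 77 = 202.
Since 202 ≤ 234, this is achievable: one at 202 and 7 at 11.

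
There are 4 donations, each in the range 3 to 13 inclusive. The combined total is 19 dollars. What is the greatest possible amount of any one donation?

To make one donation as large as possible, make the other 3 as small as possible.
The other 3 contribute at least 3 × 3 = 9, leaving at most 19 − 9 = 10.
Since 10 ≤ 13, this is achievable: one at 10 and 3 at 3.

10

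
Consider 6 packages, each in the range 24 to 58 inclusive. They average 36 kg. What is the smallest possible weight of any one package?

24

Minimizing one value means maximizing the remaining 5.
The total is 6 × 36 = 216.
The other 5 can take up 5 × 58 = 290 ≥ 216 − 24, so one package can sit at its floor of 24.
Achievable: one at 24 and the other 5 totalling 192, which fits since 5 × 24 ≤ 192 ≤ 5 × 58.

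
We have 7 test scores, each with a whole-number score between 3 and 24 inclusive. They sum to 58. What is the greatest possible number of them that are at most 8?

Suppose k of them are at most 8. Those contribute at most 8 each and the rest at most 24 each.
So the total is at most 8k + 24(7 − k) = 168 − 16k. This must still be ≥ 58, so k ≤ 6.
k = 6 is achieved by 6 values at 8 and 1 at 24, total 72; lower one of the 24's by 14 (still > 8) to reach 58.

6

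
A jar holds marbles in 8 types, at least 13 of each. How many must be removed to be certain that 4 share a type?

In the worst case you draw 3 of each of the 8 types: 8 × 3 = 24.
One more forces 4 of some type, so 24 + 1 = 25.

25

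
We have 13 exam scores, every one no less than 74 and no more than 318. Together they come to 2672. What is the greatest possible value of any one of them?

To make one score as large as possible, make the other 12 as small as possible.
The other 12 contribute at least 12 × 74 = 888, leaving at most 2672 − 888 = 1784.
But each score is capped at 318, so the maximum is 318.
Achievable: one at 318 and the other 12 totalling 2354, which fits since 12 × 74 ≤ 2354 ≤ 12 × 318.

318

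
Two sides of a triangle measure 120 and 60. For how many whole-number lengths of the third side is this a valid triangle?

The triangle inequality gives |120 − 60| < c < 120 + 60, i.e. 60 < c < 180.
So c can be any integer from 61 to 179: 119 values.

119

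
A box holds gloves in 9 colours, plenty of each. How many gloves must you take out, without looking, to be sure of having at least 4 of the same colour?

28

In the worst case you draw 3 of each of the 9 colours: 9 × 3 = 27.
One more forces 4 of some colour, so 27 + 1 = 28.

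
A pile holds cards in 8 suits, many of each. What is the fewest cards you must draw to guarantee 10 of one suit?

73

In the worst case you draw 9 of each of the 8 suits: 8 × 9 = 72.
One more forces 10 of some suit, so 72 + 1 = 73.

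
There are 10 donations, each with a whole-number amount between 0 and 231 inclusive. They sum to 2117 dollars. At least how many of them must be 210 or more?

Suppose at most 10 − j of them reach 210; then j values are ≤ 209 and the rest ≤ 231.
The total is then ≤ 209·j + 231·(10 − j) = 2310 − 22j. For this to be ≥ 2117 we need j ≤ 8, so at least 10 − 8 = 2 must reach 210.
Exactly 2 works: 2 values at 231 and 8 at 209 total 2134; lower one of the high values by 17 (still ≥ 210) to hit 2117.

2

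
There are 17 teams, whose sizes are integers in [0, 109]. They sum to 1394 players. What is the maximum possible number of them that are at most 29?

Suppose k of them are at most 29. Those contribute at most 29 each and the rest at most 109 each.
So the total is at most 29k + 109(17 − k) = 1853 − 80k. This must still be ≥ 1394, so k ≤ 5.
k = 5 is achieved by 5 values at 29 and 12 at 109, total 1453; lower one of the 109's by 59 (still > 29) to reach 1394.

5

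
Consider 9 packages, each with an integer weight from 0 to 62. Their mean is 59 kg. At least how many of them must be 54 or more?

6

The total is 9 × 59 = 531.
Suppose at most 9 − j of them reach 54; then j values are ≤ 53 and the rest ≤ 62.
The total is then ≤ 53·j + 62·(9 − j) = 558 − 9j. For this to be ≥ 531 we need j ≤ 3, so at least 9 − 3 = 6 must reach 54.
Exactly 6 works: 6 values at 62 and 3 at 53 total 531.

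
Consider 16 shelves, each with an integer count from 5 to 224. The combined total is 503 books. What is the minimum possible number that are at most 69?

If only k of them are at most 69, the other 16 − k are at least 70, so the total is at least (16 − k)·70 + k·5.
This is ≤ 503, so (16 − k)·70 + 5k ≤ 503, which gives k ≥ 10.
Exactly 10 works: 10 values at 5 and 6 at 70 total 470; raise one of the low values by 33 (still ≤ 69) to hit 503.

10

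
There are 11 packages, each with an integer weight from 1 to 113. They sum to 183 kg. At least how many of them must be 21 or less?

3

If only k of them are at most 21, the other 11 − k are at least 22, so the total is at least (11 − k)·22 + k·1.
This is ≤ 183, so (11 − k)·22 + 1k ≤ 183, which gives k ≥ 3.
Exactly 3 works: 3 values at 1 and 8 at 22 total 179; raise one of the low values by 4 (still ≤ 21) to hit 183.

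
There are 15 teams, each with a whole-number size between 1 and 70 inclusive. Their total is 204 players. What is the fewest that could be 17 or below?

4

If only k of them are at most 17, the other 15 − k are at least 18, so the total is at least (15 − k)·18 + k·1.
This is ≤ 204, so (15 − k)·18 + 1k ≤ 204, which gives k ≥ 4.
Exactly 4 works: 4 values at 1 and 11 at 18 total 202; raise one of the low values by 2 (still ≤ 17) to hit 204.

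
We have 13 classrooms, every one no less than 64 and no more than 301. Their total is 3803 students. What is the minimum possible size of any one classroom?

To make one classroom as small as possible, make the other 12 as large as possible.
The other 12 contribute at most 12 × 301 = 3612, leaving at least 3803 − 3612 = 191.
Since 191 ≥ 64, this is achievable: one at 191 and 12 at 301.

191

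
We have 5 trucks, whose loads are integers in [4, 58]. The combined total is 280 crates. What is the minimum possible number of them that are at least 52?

4

If only k of them are at least 52, the other 5 − k are at most 51, so the total is at most k·58 + (5 − k)·51.
This must reach 280, so k·58 + (5 − k)·51 ≥ 280, giving k ≥ 4.
Exactly 4 works: 4 values at 58 and 1 at 51 total 283; lower one of the high values by 3 (still ≥ 52) to hit 280.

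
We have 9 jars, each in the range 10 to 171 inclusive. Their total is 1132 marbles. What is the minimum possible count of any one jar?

Minimizing one value means maximizing the remaining 8.
The other 8 can take up 8 × 171 = 1368 ≥ 1132 − 10, so one jar can sit at its floor of 10.
Achievable: one at 10 and the other 8 totalling 1122, which fits since 8 × 10 ≤ 1122 ≤ 8 × 171.

10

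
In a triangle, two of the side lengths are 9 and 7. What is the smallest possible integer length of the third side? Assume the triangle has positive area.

3

The third side must exceed |9 − 7| = 2.
The smallest integer above 2 is 3.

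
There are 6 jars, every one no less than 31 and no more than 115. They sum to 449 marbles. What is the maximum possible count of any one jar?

115

Maximizing one value means minimizing the remaining 5.
The other 5 contribute at least 5 × 31 = 155, leaving at most 449 − 155 = 294.
But each jar is capped at 115, so the maximum is 115.
Achievable: one at 115 and the other 5 totalling 334, which fits since 5 × 31 ≤ 334 ≤ 5 × 115.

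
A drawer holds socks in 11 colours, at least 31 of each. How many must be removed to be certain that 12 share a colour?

122

In the worst case you draw 11 of each of the 11 colours: 11 × 11 = 121.
One more forces 12 of some colour, so 121 + 1 = 122.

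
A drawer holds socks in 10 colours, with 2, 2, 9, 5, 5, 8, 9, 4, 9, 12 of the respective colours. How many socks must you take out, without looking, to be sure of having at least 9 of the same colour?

59

In the worst case you take as many as possible of each colour without reaching 9: 2 + 2 + 8 + 5 + 5 + 8 + 8 + 4 + 8 + 8 = 58.
The next one must give 9 of some colour, so 58 + 1 = 59.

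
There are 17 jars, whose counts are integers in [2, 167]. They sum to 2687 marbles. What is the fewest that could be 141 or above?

12

Suppose at most 17 − j of them reach 141; then j values are ≤ 140 and the rest ≤ 167.
The total is then ≤ 140·j + 167·(17 − j) = 2839 − 27j. For this to be ≥ 2687 we need j ≤ 5, so at least 17 − 5 = 12 must reach 141.
Exactly 12 works: 12 values at 167 and 5 at 140 total 2704; lower one of the high values by 17 (still ≥ 141) to hit 2687.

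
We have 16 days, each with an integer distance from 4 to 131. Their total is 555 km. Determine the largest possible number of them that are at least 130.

With k values at 130 or above and the rest at least 4, the sum is at least 64 + 126k.
Since the sum is 555, we need 126k ≤ 491, i.e. k ≤ 3.
k = 3 is achieved by 3 values at 130 and 13 at 4, total 442; add 113 to one value (staying below 130) to reach 555.

3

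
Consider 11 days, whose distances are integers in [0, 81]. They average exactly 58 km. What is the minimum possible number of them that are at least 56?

The total is 11 × 58 = 638.
Suppose at most 11 − j of them reach 56; then j values are ≤ 55 and the rest ≤ 81.
The total is then ≤ 55·j + 81·(11 − j) = 891 − 26j. For this to be ≥ 638 we need j ≤ 9, so at least 11 − 9 = 2 must reach 56.
Exactly 2 works: 2 values at 81 and 9 at 55 total 657; lower one of the high values by 19 (still ≥ 56) to hit 638.

2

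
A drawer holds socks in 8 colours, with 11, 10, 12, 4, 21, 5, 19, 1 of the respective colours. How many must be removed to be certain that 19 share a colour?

In the worst case you take as many as possible of each colour without reaching 19: 11 + 10 + 12 + 4 + 18 + 5 + 18 + 1 = 79.
The next one must give 19 of some colour, so 79 + 1 = 80.

80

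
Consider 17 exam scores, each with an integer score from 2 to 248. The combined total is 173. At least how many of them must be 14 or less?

Let j be the number exceeding 14. Then the total is ≥ 15·j + 2·(17 − j) = 34 + 13j.
So 13j ≤ 139 and j ≤ 10; hence at least 17 − 10 = 7 are ≤ 14.
Exactly 7 works: 7 values at 2 and 10 at 15 total 164; raise one of the low values by 9 (still ≤ 14) to hit 173.

7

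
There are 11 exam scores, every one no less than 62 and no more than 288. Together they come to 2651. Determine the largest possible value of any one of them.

To make one score as large as possible, make the other 10 as small as possible.
The other 10 contribute at least 10 × 62 = 620, leaving at most 2651 − 620 = 2031.
But each score is capped at 288, so the maximum is 288.
Achievable: one at 288 and the other 10 totalling 2363, which fits since 10 × 62 ≤ 2363 ≤ 10 × 288.

288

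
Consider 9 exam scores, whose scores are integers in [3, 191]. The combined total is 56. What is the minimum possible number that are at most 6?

Let j be the number exceeding 6. Then the total is ≥ 7·j + 3·(9 − j) = 27 + 4j.
So 4j ≤ 29 and j ≤ 7; hence at least 9 − 7 = 2 are ≤ 6.
Exactly 2 works: 2 values at 3 and 7 at 7 total 55; raise one of the low values by 1 (still ≤ 6) to hit 56.

2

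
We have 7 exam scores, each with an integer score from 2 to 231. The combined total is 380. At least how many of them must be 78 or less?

3

Let j be the number exceeding 78. Then the total is ≥ 79·j + 2·(7 − j) = 14 + 77j.
So 77j ≤ 366 and j ≤ 4; hence at least 7 − 4 = 3 are ≤ 78.
Exactly 3 works: 3 values at 2 and 4 at 79 total 322; raise one of the low values by 58 (still ≤ 78) to hit 380.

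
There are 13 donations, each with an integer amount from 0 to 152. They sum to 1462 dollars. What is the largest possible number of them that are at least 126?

Suppose k of them are at least 126. Those contribute at least 126 each and the other 13 − k at least 0 each.
So the total is at least 126k + 0(13 − k) = 0 + 126k. This must be ≤ 1462, giving k ≤ 11.
k = 11 is achieved by 11 values at 126 and 2 at 0, total 1386; add 76 to one value (staying below 126) to reach 1462.

11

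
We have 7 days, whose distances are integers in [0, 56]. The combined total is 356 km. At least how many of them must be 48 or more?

If only k of them are at least 48, the other 7 − k are at most 47, so the total is at most k·56 + (7 − k)·47.
This must reach 356, so k·56 + (7 − k)·47 ≥ 356, giving k ≥ 3.
Exactly 3 works: 3 values at 56 and 4 at 47 total 356.

3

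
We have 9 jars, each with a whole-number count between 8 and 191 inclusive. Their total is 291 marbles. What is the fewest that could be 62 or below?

6

Each value above 62 is at least 63, contributing at least 63 − 8 = 55 above the floor 8.
The sum exceeds the floor total 72 by 219, so at most ⌊219/55⌋ = 3 exceed 62, and at least 6 are ≤ 62.
Exactly 6 works: 6 values at 8 and 3 at 63 total 237; raise one of the low values by 54 (still ≤ 62) to hit 291.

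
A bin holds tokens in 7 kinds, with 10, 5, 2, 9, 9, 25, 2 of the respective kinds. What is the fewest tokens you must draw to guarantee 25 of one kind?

In the worst case you take as many as possible of each kind without reaching 25: 10 + 5 + 2 + 9 + 9 + 24 + 2 = 61.
The next one must give 25 of some kind, so 61 + 1 = 62.

62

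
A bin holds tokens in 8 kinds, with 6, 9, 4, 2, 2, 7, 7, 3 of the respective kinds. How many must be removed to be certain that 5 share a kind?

In the worst case you take as many as possible of each kind without reaching 5: 4 + 4 + 4 + 2 + 2 + 4 + 4 + 3 = 27.
The next one must give 5 of some kind, so 27 + 1 = 28.

28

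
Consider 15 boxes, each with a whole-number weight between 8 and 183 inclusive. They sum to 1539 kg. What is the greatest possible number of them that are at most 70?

Each value at 70 or below falls at least 183 − 70 = 113 short of the ceiling 183.
The ceiling total is 15 × 183 = 2745, and we need 1539, so at most ⌊(2745 − 1539)/113⌋ = 10 can be that low.
k = 10 is achieved by 10 values at 70 and 5 at 183, total 1615; lower one of the 183's by 76 (still > 70) to reach 1539.

10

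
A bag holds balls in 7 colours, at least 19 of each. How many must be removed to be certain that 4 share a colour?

22

You could draw 3 of every colour without reaching 4 of any — 21 in all.
One more forces 4 of some colour, so 21 + 1 = 22.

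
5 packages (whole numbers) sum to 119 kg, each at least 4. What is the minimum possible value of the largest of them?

The average is 119/5 > 23, so not all 5 can be 23 or less; the largest is ≥ 24.
Achievable: 4 of them at 24 and 1 at 23 total 119.

24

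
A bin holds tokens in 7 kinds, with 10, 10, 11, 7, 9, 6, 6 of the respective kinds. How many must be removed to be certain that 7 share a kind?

43

In the worst case you take as many as possible of each kind without reaching 7: 6 + 6 + 6 + 6 + 6 + 6 + 6 = 42.
The next one must give 7 of some kind, so 42 + 1 = 43.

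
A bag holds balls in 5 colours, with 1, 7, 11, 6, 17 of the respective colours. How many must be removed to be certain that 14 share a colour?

In the worst case you take as many as possible of each colour without reaching 14: 1 + 7 + 11 + 6 + 13 = 38.
The next one must give 14 of some colour, so 38 + 1 = 39.

39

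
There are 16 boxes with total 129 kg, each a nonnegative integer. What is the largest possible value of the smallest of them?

8

The average is 129/16 < 9, so some value is ≤ 8.
Equality holds with 15 values of 8 and 1 value of 9.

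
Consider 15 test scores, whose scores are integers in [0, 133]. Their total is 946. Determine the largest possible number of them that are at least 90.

10

If k of the values are ≥ 90, the total is ≥ 90k + 0(15 − k).
Setting 90k + 0(15 − k) ≤ 946 gives 90k ≤ 946, so k ≤ 10.
k = 10 is achieved by 10 values at 90 and 5 at 0, total 900; add 46 to one value (staying below 90) to reach 946.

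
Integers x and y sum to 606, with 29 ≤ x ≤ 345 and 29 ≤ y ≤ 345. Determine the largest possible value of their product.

With x + y fixed, xy peaks when the two are closest together.
Taking x = 303 and y = 303 (both in [29, 345]) gives xy = 91809.

91809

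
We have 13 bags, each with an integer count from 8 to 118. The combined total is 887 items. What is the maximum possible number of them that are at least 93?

9

If k of the values are ≥ 93, the total is ≥ 93k + 8(13 − k).
Setting 93k + 8(13 − k) ≤ 887 gives 85k ≤ 783, so k ≤ 9.
k = 9 is achieved by 9 values at 93 and 4 at 8, total 869; add 18 to one value (staying below 93) to reach 887.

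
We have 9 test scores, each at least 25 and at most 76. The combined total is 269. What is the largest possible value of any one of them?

To make one score as large as possible, make the other 8 as small as possible.
The other 8 contribute at least 8 × 25 = 200, leaving at most 269 − 200 = 69.
Since 69 ≤ 76, this is achievable: one at 69 and 8 at 25.

69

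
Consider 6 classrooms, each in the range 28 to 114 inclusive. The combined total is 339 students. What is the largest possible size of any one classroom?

114

To make one classroom as large as possible, make the other 5 as small as possible.
The other 5 contribute at least 5 × 28 = 140, leaving at most 339 − 140 = 199.
But each classroom is capped at 114, so the maximum is 114.
Achievable: one at 114 and the other 5 totalling 225, which fits since 5 × 28 ≤ 225 ≤ 5 × 114.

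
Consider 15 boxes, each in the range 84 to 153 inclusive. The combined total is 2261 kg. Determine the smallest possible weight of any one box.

119

Minimizing one value means maximizing the remaining 14.
The other 14 contribute at most 14 × 153 = 2142, leaving at least 2261 − 2142 = 119.
Since 119 ≥ 84, this is achievable: one at 119 and 14 at 153.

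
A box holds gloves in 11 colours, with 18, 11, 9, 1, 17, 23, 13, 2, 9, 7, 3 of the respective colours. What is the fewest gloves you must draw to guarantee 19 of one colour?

109

In the worst case you take as many as possible of each colour without reaching 19: 18 + 11 + 9 + 1 + 17 + 18 + 13 + 2 + 9 + 7 + 3 = 108.
The next one must give 19 of some colour, so 108 + 1 = 109.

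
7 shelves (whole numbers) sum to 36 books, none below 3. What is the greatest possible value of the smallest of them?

If every one of the 7 were at least 6, the total would be at least 7 × 6 = 42 > 36.
Taking 6 copies of 5 and 1 copy of 6 gives exactly 36, so 5 is attained.

5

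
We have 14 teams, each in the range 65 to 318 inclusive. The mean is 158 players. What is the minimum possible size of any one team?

65

Minimizing one value means maximizing the remaining 13.
The total is 14 × 158 = 2212.
The other 13 can take up 13 × 318 = 4134 ≥ 2212 − 65, so one team can sit at its floor of 65.
Achievable: one at 65 and the other 13 totalling 2147, which fits since 13 × 65 ≤ 2147 ≤ 13 × 318.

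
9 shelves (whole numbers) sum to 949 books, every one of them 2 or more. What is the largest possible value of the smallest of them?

105

The 9 values sum to 949, so their minimum is at most ⌊949/9⌋ = 105.
Equality holds with 5 values of 105 and 4 values of 106.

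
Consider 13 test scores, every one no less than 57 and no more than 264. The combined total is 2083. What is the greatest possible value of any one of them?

To make one score as large as possible, make the other 12 as small as possible.
The other 12 contribute at least 12 × 57 = 684, leaving at most 2083 − 684 = 1399.
But each score is capped at 264, so the maximum is 264.
Achievable: one at 264 and the other 12 totalling 1819, which fits since 12 × 57 ≤ 1819 ≤ 12 × 264.

264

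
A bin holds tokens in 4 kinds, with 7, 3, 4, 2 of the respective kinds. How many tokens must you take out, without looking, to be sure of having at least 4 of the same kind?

12

In the worst case you take as many as possible of each kind without reaching 4: 3 + 3 + 3 + 2 = 11.
The next one must give 4 of some kind, so 11 + 1 = 12.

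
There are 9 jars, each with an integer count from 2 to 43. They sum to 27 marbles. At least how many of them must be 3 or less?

5

Each value above 3 is at least 4, contributing at least 4 − 2 = 2 above the floor 2.
The sum exceeds the floor total 18 by 9, so at most ⌊9/2⌋ = 4 exceed 3, and at least 5 are ≤ 3.
Exactly 5 works: 5 values at 2 and 4 at 4 total 26; raise one of the low values by 1 (still ≤ 3) to hit 27.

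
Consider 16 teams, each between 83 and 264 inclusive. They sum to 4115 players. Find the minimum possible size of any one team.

To make one team as small as possible, make the other 15 as large as possible.
The other 15 contribute at most 15 × 264 = 3960, leaving at least 4115 − 3960 = 155.
Since 155 ≥ 83, this is achievable: one at 155 and 15 at 264.

155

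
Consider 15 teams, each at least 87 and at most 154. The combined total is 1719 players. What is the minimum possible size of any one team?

Minimizing one value means maximizing the remaining 14.
The other 14 can take up 14 × 154 = 2156 ≥ 1719 − 87, so one team can sit at its floor of 87.
Achievable: one at 87 and the other 14 totalling 1632, which fits since 14 × 87 ≤ 1632 ≤ 14 × 154.

87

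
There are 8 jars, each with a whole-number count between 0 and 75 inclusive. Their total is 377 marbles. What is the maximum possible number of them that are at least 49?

Suppose k of them are at least 49. Those contribute at least 49 each and the other 8 − k at least 0 each.
So the total is at least 49k + 0(8 − k) = 0 + 49k. This must be ≤ 377, giving k ≤ 7.
k = 7 is achieved by 7 values at 49 and 1 at 0, total 343; add 34 to one value (staying below 49) to reach 377.

7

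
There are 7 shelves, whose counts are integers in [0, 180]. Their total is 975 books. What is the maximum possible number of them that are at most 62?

Each value at 62 or below falls at least 180 − 62 = 118 short of the ceiling 180.
The ceiling total is 7 × 180 = 1260, and we need 975, so at most ⌊(1260 − 975)/118⌋ = 2 can be that low.
k = 2 is achieved by 2 values at 62 and 5 at 180, total 1024; lower one of the 180's by 49 (still > 62) to reach 975.

2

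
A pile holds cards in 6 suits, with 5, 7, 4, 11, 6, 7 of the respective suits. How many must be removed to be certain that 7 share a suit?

34

In the worst case you take as many as possible of each suit without reaching 7: 5 + 6 + 4 + 6 + 6 + 6 = 33.
The next one must give 7 of some suit, so 33 + 1 = 34.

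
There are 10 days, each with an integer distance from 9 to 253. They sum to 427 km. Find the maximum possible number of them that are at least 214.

1

With k values at 214 or above and the rest at least 9, the sum is at least 90 + 205k.
Since the sum is 427, we need 205k ≤ 337, i.e. k ≤ 1.
k = 1 is achieved by 1 value at 214 and 9 at 9, total 295; add 132 to one value (staying below 214) to reach 427.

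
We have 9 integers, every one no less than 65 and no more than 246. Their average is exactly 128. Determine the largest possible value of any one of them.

To make one integer as large as possible, make the other 8 as small as possible.
The total is 9 × 128 = 1152.
The other 8 contribute at least 8 × 65 = 520, leaving at most 1152 − 520 = 632.
But each integer is capped at 246, so the maximum is 246.
Achievable: one at 246 and the other 8 totalling 906, which fits since 8 × 65 ≤ 906 ≤ 8 × 246.

246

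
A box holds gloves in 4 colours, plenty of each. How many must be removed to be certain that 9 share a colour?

33

You could draw 8 of every colour without reaching 9 of any — 32 in all.
One more forces 9 of some colour, so 32 + 1 = 33.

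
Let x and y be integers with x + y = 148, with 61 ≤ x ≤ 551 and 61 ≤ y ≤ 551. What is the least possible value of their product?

5307

For a fixed sum, xy is smallest when x and y are as far apart as possible.
The extreme feasible split is x = 61, y = 87, giving xy = 5307.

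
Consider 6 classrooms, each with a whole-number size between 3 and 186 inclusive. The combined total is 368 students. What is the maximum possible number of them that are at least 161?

If k of the values are ≥ 161, the total is ≥ 161k + 3(6 − k).
Setting 161k + 3(6 − k) ≤ 368 gives 158k ≤ 350, so k ≤ 2.
k = 2 is achieved by 2 values at 161 and 4 at 3, total 334; add 34 to one value (staying below 161) to reach 368.

2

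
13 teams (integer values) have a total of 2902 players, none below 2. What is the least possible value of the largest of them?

Some value must be at least ⌈2902/13⌉ = 224, since 13 × 223 = 2899 < 2902.
Taking 10 copies of 223 and 3 copies of 224 gives exactly 2902, so 224 is attained.

224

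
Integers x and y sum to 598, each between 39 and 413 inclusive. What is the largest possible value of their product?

89401

With x + y fixed, xy peaks when the two are closest together.
Taking x = 299 and y = 299 (both in [39, 413]) gives xy = 89401.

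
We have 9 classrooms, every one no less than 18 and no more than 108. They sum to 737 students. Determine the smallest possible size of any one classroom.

18

To make one classroom as small as possible, make the other 8 as large as possible.
The other 8 can take up 8 × 108 = 864 ≥ 737 − 18, so one classroom can sit at its floor of 18.
Achievable: one at 18 and the other 8 totalling 719, which fits since 8 × 18 ≤ 719 ≤ 8 × 108.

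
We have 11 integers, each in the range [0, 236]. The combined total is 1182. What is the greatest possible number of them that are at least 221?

5

If k of the values are ≥ 221, the total is ≥ 221k + 0(11 − k).
Setting 221k + 0(11 − k) ≤ 1182 gives 221k ≤ 1182, so k ≤ 5.
k = 5 is achieved by 5 values at 221 and 6 at 0, total 1105; add 77 to one value (staying below 221) to reach 1182.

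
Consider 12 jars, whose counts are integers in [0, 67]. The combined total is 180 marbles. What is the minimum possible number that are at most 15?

Each value above 15 is at least 16, contributing at least 16 − 0 = 16 above the floor 0.
The sum exceeds the floor total 0 by 180, so at most ⌊180/16⌋ = 11 exceed 15, and at least 1 are ≤ 15.
Exactly 1 works: 1 value at 0 and 11 at 16 total 176; raise one of the low values by 4 (still ≤ 15) to hit 180.

1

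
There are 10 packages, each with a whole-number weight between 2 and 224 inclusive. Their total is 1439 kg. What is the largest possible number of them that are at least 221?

With k values at 221 or above and the rest at least 2, the sum is at least 20 + 219k.
Since the sum is 1439, we need 219k ≤ 1419, i.e. k ≤ 6.
k = 6 is achieved by 6 values at 221 and 4 at 2, total 1334; add 105 to one value (staying below 221) to reach 1439.

6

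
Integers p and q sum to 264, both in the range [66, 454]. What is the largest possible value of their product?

17424

With p + q fixed, pq peaks when the two are closest together.
Taking p = 132 and q = 132 (both in [66, 454]) gives pq = 17424.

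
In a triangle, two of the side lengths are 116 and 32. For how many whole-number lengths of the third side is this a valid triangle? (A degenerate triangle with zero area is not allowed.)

63

The triangle inequality gives |116 − 32| < c < 116 + 32, i.e. 84 < c < 148.
So c can be any integer from 85 to 147: 63 values.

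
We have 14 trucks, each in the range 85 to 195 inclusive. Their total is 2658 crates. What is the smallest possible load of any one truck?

123

Minimizing one value means maximizing the remaining 13.
The other 13 contribute at most 13 × 195 = 2535, leaving at least 2658 − 2535 = 123.
Since 123 ≥ 85, this is achievable: one at 123 and 13 at 195.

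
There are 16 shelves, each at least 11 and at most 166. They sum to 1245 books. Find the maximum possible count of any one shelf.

Maximizing one value means minimizing the remaining 15.
The other 15 contribute at least 15 × 11 = 165, leaving at most 1245 − 165 = 1080.
But each shelf is capped at 166, so the maximum is 166.
Achievable: one at 166 and the other 15 totalling 1079, which fits since 15 × 11 ≤ 1079 ≤ 15 × 166.

166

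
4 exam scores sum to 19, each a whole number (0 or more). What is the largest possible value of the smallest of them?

The average is 19/4 < 5, so some value is ≤ 4.
Taking 1 copy of 4 and 3 copies of 5 gives exactly 19, so 4 is attained.

4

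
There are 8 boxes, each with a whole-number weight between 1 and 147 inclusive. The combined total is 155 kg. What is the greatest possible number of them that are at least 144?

1

With k values at 144 or above and the rest at least 1, the sum is at least 8 + 143k.
Since the sum is 155, we need 143k ≤ 147, i.e. k ≤ 1.
k = 1 is achieved by 1 value at 144 and 7 at 1, total 151; add 4 to one value (staying below 144) to reach 155.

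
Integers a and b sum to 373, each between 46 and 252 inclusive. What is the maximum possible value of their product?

34782

For a fixed sum, the product ab is largest when a and b are as close as possible.
Taking a = 186 and b = 187 (both in [46, 252]) gives ab = 34782.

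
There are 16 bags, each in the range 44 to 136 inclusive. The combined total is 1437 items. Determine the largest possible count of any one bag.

136

To make one bag as large as possible, make the other 15 as small as possible.
The other 15 contribute at least 15 × 44 = 660, leaving at most 1437 − 660 = 777.
But each bag is capped at 136, so the maximum is 136.
Achievable: one at 136 and the other 15 totalling 1301, which fits since 15 × 44 ≤ 1301 ≤ 15 × 136.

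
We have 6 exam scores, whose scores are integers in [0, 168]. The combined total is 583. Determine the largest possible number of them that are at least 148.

With k values at 148 or above and the rest at least 0, the sum is at least 0 + 148k.
Since the sum is 583, we need 148k ≤ 583, i.e. k ≤ 3.
k = 3 is achieved by 3 values at 148 and 3 at 0, total 444; add 139 to one value (staying below 148) to reach 583.

3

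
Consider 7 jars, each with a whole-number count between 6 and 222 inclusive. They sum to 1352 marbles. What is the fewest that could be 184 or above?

2

Each value short of 184 is at most 183, costing at least 222 − 183 = 39 against the maximum total of 1554.
We can afford to lose at most 1554 − 1352 = 202, so at most ⌊202/39⌋ = 5 fall short, and at least 2 are ≥ 184.
Exactly 2 works: 2 values at 222 and 5 at 183 total 1359; lower one of the high values by 7 (still ≥ 184) to hit 1352.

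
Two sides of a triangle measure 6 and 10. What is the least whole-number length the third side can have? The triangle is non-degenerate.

5

The third side must exceed |6 − 10| = 4.
The smallest integer above 4 is 5.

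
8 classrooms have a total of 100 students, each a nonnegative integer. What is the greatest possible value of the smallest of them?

The average is 100/8 < 13, so some value is ≤ 12.
Taking 4 copies of 12 and 4 copies of 13 gives exactly 100, so 12 is attained.

12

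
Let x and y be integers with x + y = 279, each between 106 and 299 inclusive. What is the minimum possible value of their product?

18338

Since x + y is fixed, pushing one of them to its bound minimizes the product.
The extreme feasible split is x = 106, y = 173, giving xy = 18338.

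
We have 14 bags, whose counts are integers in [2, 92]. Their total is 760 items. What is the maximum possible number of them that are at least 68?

11

If k of the values are ≥ 68, the total is ≥ 68k + 2(14 − k).
Setting 68k + 2(14 − k) ≤ 760 gives 66k ≤ 732, so k ≤ 11.
k = 11 is achieved by 11 values at 68 and 3 at 2, total 754; add 6 to one value (staying below 68) to reach 760.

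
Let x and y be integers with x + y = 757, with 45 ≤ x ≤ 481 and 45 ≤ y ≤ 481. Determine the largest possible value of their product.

143262

xy = x(757 − x) is maximized when x is as near 757/2 as the bounds allow.
Taking x = 378 and y = 379 (both in [45, 481]) gives xy = 143262.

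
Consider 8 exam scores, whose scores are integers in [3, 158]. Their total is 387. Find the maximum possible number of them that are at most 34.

Each value at 34 or below falls at least 158 − 34 = 124 short of the ceiling 158.
The ceiling total is 8 × 158 = 1264, and we need 387, so at most ⌊(1264 − 387)/124⌋ = 7 can be that low.
k = 7 is achieved by 7 values at 34 and 1 at 158, total 396; lower one of the 158's by 9 (still > 34) to reach 387.

7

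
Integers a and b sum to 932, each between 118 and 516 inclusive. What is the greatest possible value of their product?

217156

ab = a(932 − a) is maximized when a is as near 932/2 as the bounds allow.
Taking a = 466 and b = 466 (both in [118, 516]) gives ab = 217156.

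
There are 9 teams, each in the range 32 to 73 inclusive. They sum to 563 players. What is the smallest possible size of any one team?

To make one team as small as possible, make the other 8 as large as possible.
The other 8 can take up 8 × 73 = 584 ≥ 563 − 32, so one team can sit at its floor of 32.
Achievable: one at 32 and the other 8 totalling 531, which fits since 8 × 32 ≤ 531 ≤ 8 × 73.

32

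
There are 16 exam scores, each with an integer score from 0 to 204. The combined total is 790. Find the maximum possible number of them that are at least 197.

4

With k values at 197 or above and the rest at least 0, the sum is at least 0 + 197k.
Since the sum is 790, we need 197k ≤ 790, i.e. k ≤ 4.
k = 4 is achieved by 4 values at 197 and 12 at 0, total 788; add 2 to one value (staying below 197) to reach 790.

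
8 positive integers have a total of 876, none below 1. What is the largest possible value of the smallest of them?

The average is 876/8 < 110, so some value is ≤ 109.
Achievable: 4 of them at 109 and 4 at 110 total 876.

109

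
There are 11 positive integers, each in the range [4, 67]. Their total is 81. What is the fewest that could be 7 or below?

2

If only k of them are at most 7, the other 11 − k are at least 8, so the total is at least (11 − k)·8 + k·4.
This is ≤ 81, so (11 − k)·8 + 4k ≤ 81, which gives k ≥ 2.
Exactly 2 works: 2 values at 4 and 9 at 8 total 80; raise one of the low values by 1 (still ≤ 7) to hit 81.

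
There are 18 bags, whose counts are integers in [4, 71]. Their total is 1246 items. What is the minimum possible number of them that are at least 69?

8

Each value short of 69 is at most 68, costing at least 71 − 68 = 3 against the maximum total of 1278.
We can afford to lose at most 1278 − 1246 = 32, so at most ⌊32/3⌋ = 10 fall short, and at least 8 are ≥ 69.
Exactly 8 works: 8 values at 71 and 10 at 68 total 1248; lower one of the high values by 2 (still ≥ 69) to hit 1246.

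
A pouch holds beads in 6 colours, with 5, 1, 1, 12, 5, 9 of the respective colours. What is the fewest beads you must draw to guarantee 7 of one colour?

25

In the worst case you take as many as possible of each colour without reaching 7: 5 + 1 + 1 + 6 + 5 + 6 = 24.
The next one must give 7 of some colour, so 24 + 1 = 25.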